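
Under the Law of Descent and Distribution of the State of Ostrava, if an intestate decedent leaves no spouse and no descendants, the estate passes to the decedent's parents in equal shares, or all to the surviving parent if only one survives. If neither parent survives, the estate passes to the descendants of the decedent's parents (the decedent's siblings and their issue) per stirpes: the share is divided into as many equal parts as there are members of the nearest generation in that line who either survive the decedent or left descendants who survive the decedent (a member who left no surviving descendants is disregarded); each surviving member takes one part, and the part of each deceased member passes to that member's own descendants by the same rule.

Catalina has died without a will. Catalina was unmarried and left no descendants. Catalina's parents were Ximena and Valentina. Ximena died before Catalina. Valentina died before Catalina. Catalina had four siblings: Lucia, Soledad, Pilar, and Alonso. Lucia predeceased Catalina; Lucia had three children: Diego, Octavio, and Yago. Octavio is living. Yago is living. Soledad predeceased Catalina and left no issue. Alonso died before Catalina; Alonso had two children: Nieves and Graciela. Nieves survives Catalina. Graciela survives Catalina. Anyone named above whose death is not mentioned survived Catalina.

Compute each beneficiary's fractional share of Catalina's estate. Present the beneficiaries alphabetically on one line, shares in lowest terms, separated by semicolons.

Neither parent survives and there are no descendants, so the estate passes to Catalina's siblings and their issue per stirpes.
Soledad left no surviving issue, so that branch lapses and is disregarded.
The estate is divided into 3 equal shares of 1/3 among Lucia, Pilar, Alonso.
Lucia predeceased; the 1/3 allotted to Lucia's branch passes to Lucia's issue by representation.
The 1/3 is divided into 3 equal shares of 1/9 among Diego, Octavio, Yago.
Diego is living and takes 1/9.
Octavio is living and takes 1/9.
Yago is living and takes 1/9.
Pilar is living and takes 1/3.
Alonso predeceased; the 1/3 allotted to Alonso's branch passes to Alonso's issue by representation.
The 1/3 is divided into 2 equal shares of 1/6 among Nieves, Graciela.
Nieves is living and takes 1/6.
Graciela is living and takes 1/6.

Diego 1/9; Graciela 1/6; Nieves 1/6; Octavio 1/9; Pilar 1/3; Yago 1/9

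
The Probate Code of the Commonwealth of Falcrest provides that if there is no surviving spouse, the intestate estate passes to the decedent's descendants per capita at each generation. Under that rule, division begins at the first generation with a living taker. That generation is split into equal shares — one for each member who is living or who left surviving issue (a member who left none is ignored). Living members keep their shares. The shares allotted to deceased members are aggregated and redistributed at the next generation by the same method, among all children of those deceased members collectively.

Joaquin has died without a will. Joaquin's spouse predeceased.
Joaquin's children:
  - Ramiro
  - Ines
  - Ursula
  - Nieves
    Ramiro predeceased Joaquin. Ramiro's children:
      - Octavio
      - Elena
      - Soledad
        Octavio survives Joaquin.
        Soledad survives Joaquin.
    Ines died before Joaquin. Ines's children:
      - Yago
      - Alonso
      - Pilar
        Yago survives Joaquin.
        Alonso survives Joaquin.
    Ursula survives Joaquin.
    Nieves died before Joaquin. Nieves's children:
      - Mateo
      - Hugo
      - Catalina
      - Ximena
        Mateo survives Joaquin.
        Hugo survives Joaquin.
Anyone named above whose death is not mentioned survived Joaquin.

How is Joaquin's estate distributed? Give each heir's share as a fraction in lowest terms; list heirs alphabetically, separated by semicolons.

Alonso 3/40; Catalina 3/40; Elena 3/40; Hugo 3/40; Mateo 3/40; Octavio 3/40; Pilar 3/40; Soledad 3/40; Ursula 1/4; Ximena 3/40; Yago 3/40

There is no surviving spouse, so the entire estate passes to Joaquin's descendants per capita at each generation.
At generation 1 (Ramiro, Ines, Ursula, Nieves) there are 4 shares of (1)/4 = 1/4 each.
Living: Ursula — each takes 1/4.
Deceased: Ramiro, Ines, and Nieves. Their combined 3/4 is pooled and carried to generation 2.
At generation 2 (Octavio, Elena, Soledad, Yago, Alonso, Pilar, Mateo, Hugo, Catalina, Ximena) there are 10 shares of (3/4)/10 = 3/40 each.
Living: Octavio, Elena, Soledad, Yago, Alonso, Pilar, Mateo, Hugo, Catalina, and Ximena — each takes 3/40.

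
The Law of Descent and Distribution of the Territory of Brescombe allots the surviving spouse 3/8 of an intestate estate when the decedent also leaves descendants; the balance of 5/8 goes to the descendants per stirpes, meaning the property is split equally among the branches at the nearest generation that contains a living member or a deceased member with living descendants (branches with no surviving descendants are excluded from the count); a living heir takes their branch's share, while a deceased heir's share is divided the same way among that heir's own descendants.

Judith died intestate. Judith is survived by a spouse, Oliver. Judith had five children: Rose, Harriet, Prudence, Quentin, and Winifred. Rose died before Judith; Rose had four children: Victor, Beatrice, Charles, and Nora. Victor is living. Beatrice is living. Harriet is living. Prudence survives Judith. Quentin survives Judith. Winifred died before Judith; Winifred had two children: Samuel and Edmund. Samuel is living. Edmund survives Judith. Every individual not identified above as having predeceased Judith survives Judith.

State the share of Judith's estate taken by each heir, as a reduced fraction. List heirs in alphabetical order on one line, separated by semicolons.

Beatrice 1/32; Charles 1/32; Edmund 1/16; Harriet 1/8; Nora 1/32; Oliver 3/8; Prudence 1/8; Quentin 1/8; Samuel 1/16; Victor 1/32

Oliver, as surviving spouse, takes 3/8.
The remaining 5/8 passes to Judith's descendants per stirpes.
The 5/8 is divided into 5 equal shares of 1/8 among Rose, Harriet, Prudence, Quentin, Winifred.
Rose predeceased; the 1/8 allotted to Rose's branch passes to Rose's issue by representation.
The 1/8 is divided into 4 equal shares of 1/32 among Victor, Beatrice, Charles, Nora.
Victor is living and takes 1/32.
Beatrice is living and takes 1/32.
Charles is living and takes 1/32.
Nora is living and takes 1/32.
Harriet is living and takes 1/8.
Prudence is living and takes 1/8.
Quentin is living and takes 1/8.
Winifred predeceased; the 1/8 allotted to Winifred's branch passes to Winifred's issue by representation.
The 1/8 is divided into 2 equal shares of 1/16 among Samuel, Edmund.
Samuel is living and takes 1/16.
Edmund is living and takes 1/16.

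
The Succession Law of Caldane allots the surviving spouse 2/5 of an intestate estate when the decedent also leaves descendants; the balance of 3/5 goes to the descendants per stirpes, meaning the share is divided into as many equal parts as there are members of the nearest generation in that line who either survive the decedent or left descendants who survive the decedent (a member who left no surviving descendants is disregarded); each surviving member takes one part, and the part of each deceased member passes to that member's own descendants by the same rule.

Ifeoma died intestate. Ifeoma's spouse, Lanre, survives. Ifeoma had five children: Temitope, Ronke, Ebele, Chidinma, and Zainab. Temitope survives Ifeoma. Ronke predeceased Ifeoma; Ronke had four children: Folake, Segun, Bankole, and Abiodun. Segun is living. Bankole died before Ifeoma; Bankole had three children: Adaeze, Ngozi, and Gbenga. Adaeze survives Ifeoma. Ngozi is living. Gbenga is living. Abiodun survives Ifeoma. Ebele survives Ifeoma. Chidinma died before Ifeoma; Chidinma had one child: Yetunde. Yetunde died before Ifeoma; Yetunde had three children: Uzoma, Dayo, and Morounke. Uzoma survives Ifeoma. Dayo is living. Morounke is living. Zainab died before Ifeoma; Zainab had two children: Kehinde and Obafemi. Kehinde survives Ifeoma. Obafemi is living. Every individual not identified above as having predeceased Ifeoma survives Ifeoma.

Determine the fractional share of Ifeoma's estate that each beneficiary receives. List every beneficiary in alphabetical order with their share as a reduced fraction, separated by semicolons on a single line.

Lanre, as surviving spouse, takes 2/5.
The remaining 3/5 passes to Ifeoma's descendants per stirpes.
The 3/5 is divided into 5 equal shares of 3/25 among Temitope, Ronke, Ebele, Chidinma, Zainab.
Temitope is living and takes 3/25.
Ronke predeceased; the 3/25 allotted to Ronke's branch passes to Ronke's issue by representation.
The 3/25 is divided into 4 equal shares of 3/100 among Folake, Segun, Bankole, Abiodun.
Folake is living and takes 3/100.
Segun is living and takes 3/100.
Bankole predeceased; the 3/100 allotted to Bankole's branch passes to Bankole's issue by representation.
The 3/100 is divided into 3 equal shares of 1/100 among Adaeze, Ngozi, Gbenga.
Adaeze is living and takes 1/100.
Ngozi is living and takes 1/100.
Gbenga is living and takes 1/100.
Abiodun is living and takes 3/100.
Ebele is living and takes 3/25.
Chidinma predeceased; the 3/25 allotted to Chidinma's branch passes to Chidinma's issue by representation.
Yetunde's line is the sole branch at this level, so the full 3/25 passes to Yetunde's issue by representation.
The 3/25 is divided into 3 equal shares of 1/25 among Uzoma, Dayo, Morounke.
Uzoma is living and takes 1/25.
Dayo is living and takes 1/25.
Morounke is living and takes 1/25.
Zainab predeceased; the 3/25 allotted to Zainab's branch passes to Zainab's issue by representation.
The 3/25 is divided into 2 equal shares of 3/50 among Kehinde, Obafemi.
Kehinde is living and takes 3/50.
Obafemi is living and takes 3/50.

Abiodun 3/100; Adaeze 1/100; Dayo 1/25; Ebele 3/25; Folake 3/100; Gbenga 1/100; Kehinde 3/50; Lanre 2/5; Morounke 1/25; Ngozi 1/100; Obafemi 3/50; Segun 3/100; Temitope 3/25; Uzoma 1/25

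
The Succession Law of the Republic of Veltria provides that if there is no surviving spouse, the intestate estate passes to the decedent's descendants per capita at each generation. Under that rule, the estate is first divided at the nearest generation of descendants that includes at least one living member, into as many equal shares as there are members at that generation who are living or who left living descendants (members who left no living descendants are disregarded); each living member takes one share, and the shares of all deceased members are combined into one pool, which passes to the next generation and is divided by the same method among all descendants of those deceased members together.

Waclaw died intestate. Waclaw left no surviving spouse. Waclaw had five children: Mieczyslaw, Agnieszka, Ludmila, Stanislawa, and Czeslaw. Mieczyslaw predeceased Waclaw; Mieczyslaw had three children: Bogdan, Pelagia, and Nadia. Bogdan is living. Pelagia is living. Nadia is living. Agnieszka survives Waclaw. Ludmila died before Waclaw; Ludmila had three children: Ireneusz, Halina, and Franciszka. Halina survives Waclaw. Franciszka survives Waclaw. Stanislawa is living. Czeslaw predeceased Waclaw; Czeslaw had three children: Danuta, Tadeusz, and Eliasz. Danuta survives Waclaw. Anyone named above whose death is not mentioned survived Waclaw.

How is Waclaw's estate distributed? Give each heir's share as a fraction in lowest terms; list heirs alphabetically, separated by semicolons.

There is no surviving spouse, so the entire estate passes to Waclaw's descendants per capita at each generation.
At generation 1 (Mieczyslaw, Agnieszka, Ludmila, Stanislawa, Czeslaw) there are 5 shares of (1)/5 = 1/5 each.
Living: Agnieszka and Stanislawa — each takes 1/5.
Deceased: Mieczyslaw, Ludmila, and Czeslaw. Their combined 3/5 is pooled and carried to generation 2.
At generation 2 (Bogdan, Pelagia, Nadia, Ireneusz, Halina, Franciszka, Danuta, Tadeusz, Eliasz) there are 9 shares of (3/5)/9 = 1/15 each.
Living: Bogdan, Pelagia, Nadia, Ireneusz, Halina, Franciszka, Danuta, Tadeusz, and Eliasz — each takes 1/15.

Agnieszka 1/5; Bogdan 1/15; Danuta 1/15; Eliasz 1/15; Franciszka 1/15; Halina 1/15; Ireneusz 1/15; Nadia 1/15; Pelagia 1/15; Stanislawa 1/5; Tadeusz 1/15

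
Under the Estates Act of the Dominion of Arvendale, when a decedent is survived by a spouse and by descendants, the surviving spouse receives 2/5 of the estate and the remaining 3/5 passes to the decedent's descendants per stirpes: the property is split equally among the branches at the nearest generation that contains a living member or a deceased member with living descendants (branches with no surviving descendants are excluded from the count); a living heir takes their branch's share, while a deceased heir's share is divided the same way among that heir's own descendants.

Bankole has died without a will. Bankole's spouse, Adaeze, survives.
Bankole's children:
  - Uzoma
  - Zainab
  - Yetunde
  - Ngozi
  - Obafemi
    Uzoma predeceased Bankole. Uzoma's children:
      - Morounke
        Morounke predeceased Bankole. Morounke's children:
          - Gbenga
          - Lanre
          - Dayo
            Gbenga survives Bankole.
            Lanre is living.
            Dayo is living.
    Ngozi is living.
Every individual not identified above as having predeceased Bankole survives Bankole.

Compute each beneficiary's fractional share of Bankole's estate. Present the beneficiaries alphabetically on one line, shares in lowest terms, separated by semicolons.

Adaeze 2/5; Dayo 1/25; Gbenga 1/25; Lanre 1/25; Ngozi 3/25; Obafemi 3/25; Yetunde 3/25; Zainab 3/25

Adaeze, as surviving spouse, takes 2/5.
The remaining 3/5 passes to Bankole's descendants per stirpes.
The 3/5 is divided into 5 equal shares of 3/25 among Uzoma, Zainab, Yetunde, Ngozi, Obafemi.
Uzoma predeceased; the 3/25 allotted to Uzoma's branch passes to Uzoma's issue by representation.
Morounke's line is the sole branch at this level, so the full 3/25 passes to Morounke's issue by representation.
The 3/25 is divided into 3 equal shares of 1/25 among Gbenga, Lanre, Dayo.
Gbenga is living and takes 1/25.
Lanre is living and takes 1/25.
Dayo is living and takes 1/25.
Zainab is living and takes 3/25.
Yetunde is living and takes 3/25.
Ngozi is living and takes 3/25.
Obafemi is living and takes 3/25.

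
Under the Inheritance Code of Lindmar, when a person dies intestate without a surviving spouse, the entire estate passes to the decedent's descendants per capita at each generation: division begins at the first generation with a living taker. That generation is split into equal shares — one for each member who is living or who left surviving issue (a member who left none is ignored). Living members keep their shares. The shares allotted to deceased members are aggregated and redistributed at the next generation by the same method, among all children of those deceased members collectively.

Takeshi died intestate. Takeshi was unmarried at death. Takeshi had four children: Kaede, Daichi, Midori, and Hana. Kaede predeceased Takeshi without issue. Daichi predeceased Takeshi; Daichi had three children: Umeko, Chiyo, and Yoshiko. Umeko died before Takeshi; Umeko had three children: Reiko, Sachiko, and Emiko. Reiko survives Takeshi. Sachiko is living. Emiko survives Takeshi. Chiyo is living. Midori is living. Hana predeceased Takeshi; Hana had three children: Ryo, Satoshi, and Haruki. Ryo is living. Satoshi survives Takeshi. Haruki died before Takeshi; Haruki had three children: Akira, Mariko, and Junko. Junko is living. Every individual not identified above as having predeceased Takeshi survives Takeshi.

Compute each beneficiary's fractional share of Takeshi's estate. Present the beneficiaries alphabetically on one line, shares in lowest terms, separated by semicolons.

Akira 1/27; Chiyo 1/9; Emiko 1/27; Junko 1/27; Mariko 1/27; Midori 1/3; Reiko 1/27; Ryo 1/9; Sachiko 1/27; Satoshi 1/9; Yoshiko 1/9

There is no surviving spouse, so the entire estate passes to Takeshi's descendants per capita at each generation.
At generation 1 (Daichi, Midori, Hana) there are 3 shares of (1)/3 = 1/3 each.
Living: Midori — each takes 1/3.
Deceased: Daichi and Hana. Their combined 2/3 is pooled and carried to generation 2.
At generation 2 (Umeko, Chiyo, Yoshiko, Ryo, Satoshi, Haruki) there are 6 shares of (2/3)/6 = 1/9 each.
Living: Chiyo, Yoshiko, Ryo, and Satoshi — each takes 1/9.
Deceased: Umeko and Haruki. Their combined 2/9 is pooled and carried to generation 3.
At generation 3 (Reiko, Sachiko, Emiko, Akira, Mariko, Junko) there are 6 shares of (2/9)/6 = 1/27 each.
Living: Reiko, Sachiko, Emiko, Akira, Mariko, and Junko — each takes 1/27.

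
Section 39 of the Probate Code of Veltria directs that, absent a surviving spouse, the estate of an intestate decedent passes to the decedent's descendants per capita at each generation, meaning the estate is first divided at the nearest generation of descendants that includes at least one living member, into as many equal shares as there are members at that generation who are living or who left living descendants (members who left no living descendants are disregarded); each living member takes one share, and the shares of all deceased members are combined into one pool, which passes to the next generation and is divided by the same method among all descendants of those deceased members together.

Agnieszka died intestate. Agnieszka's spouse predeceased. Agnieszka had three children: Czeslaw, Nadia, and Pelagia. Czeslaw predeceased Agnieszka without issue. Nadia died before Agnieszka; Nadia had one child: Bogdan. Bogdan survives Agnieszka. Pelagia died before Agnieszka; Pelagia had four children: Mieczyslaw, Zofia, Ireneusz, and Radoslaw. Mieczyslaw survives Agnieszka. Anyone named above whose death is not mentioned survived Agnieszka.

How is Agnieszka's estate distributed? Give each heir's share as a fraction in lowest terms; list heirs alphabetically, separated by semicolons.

Bogdan 1/5; Ireneusz 1/5; Mieczyslaw 1/5; Radoslaw 1/5; Zofia 1/5

There is no surviving spouse, so the entire estate passes to Agnieszka's descendants per capita at each generation.
No one at generation 1 (Nadia, Pelagia) is living; moving to the next generation.
At generation 2 (Bogdan, Mieczyslaw, Zofia, Ireneusz, Radoslaw) there are 5 shares of (1)/5 = 1/5 each.
Living: Bogdan, Mieczyslaw, Zofia, Ireneusz, and Radoslaw — each takes 1/5.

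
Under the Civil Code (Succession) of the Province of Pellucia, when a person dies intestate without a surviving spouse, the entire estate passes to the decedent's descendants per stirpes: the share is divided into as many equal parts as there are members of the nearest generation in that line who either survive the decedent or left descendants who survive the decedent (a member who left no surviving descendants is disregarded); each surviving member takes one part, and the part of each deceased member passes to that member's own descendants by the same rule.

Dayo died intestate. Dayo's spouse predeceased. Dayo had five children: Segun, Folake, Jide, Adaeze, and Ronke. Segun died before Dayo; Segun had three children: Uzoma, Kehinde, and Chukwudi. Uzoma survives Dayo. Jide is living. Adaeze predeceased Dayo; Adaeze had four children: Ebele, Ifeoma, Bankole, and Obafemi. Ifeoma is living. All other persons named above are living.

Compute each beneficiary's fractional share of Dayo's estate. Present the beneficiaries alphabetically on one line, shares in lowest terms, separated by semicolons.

Bankole 1/20; Chukwudi 1/15; Ebele 1/20; Folake 1/5; Ifeoma 1/20; Jide 1/5; Kehinde 1/15; Obafemi 1/20; Ronke 1/5; Uzoma 1/15

There is no surviving spouse, so the entire estate passes to Dayo's descendants per stirpes.
The estate is divided into 5 equal shares of 1/5 among Segun, Folake, Jide, Adaeze, Ronke.
Segun predeceased; the 1/5 allotted to Segun's branch passes to Segun's issue by representation.
The 1/5 is divided into 3 equal shares of 1/15 among Uzoma, Kehinde, Chukwudi.
Uzoma is living and takes 1/15.
Kehinde is living and takes 1/15.
Chukwudi is living and takes 1/15.
Folake is living and takes 1/5.
Jide is living and takes 1/5.
Adaeze predeceased; the 1/5 allotted to Adaeze's branch passes to Adaeze's issue by representation.
The 1/5 is divided into 4 equal shares of 1/20 among Ebele, Ifeoma, Bankole, Obafemi.
Ebele is living and takes 1/20.
Ifeoma is living and takes 1/20.
Bankole is living and takes 1/20.
Obafemi is living and takes 1/20.
Ronke is living and takes 1/5.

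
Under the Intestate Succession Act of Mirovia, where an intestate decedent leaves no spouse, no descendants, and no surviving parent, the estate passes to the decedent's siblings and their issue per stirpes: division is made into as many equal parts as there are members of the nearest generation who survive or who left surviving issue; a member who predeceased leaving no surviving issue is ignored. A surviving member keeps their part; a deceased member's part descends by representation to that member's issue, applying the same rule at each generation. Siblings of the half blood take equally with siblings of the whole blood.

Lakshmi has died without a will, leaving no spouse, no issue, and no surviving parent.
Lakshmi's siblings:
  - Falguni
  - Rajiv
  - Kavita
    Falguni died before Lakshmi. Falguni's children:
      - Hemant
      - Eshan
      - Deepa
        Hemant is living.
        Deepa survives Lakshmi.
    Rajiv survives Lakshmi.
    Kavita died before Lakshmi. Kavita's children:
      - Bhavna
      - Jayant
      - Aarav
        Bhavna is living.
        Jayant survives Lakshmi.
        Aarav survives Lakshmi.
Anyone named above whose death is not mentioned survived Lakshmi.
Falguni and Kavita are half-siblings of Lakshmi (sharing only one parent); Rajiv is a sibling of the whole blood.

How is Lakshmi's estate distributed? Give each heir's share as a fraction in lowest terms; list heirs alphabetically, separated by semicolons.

Aarav 1/9; Bhavna 1/9; Deepa 1/9; Eshan 1/9; Hemant 1/9; Jayant 1/9; Rajiv 1/3

No spouse, descendants, or parent survives, so the estate passes to Lakshmi's siblings per stirpes.
Half-blood and whole-blood siblings take equally under the stated rule.
The estate is divided into 3 equal shares of 1/3 among Falguni, Rajiv, Kavita.
Falguni predeceased; the 1/3 allotted to Falguni's branch passes to Falguni's issue by representation.
The 1/3 is divided into 3 equal shares of 1/9 among Hemant, Eshan, Deepa.
Hemant is living and takes 1/9.
Eshan is living and takes 1/9.
Deepa is living and takes 1/9.
Rajiv is living and takes 1/3.
Kavita predeceased; the 1/3 allotted to Kavita's branch passes to Kavita's issue by representation.
The 1/3 is divided into 3 equal shares of 1/9 among Bhavna, Jayant, Aarav.
Bhavna is living and takes 1/9.
Jayant is living and takes 1/9.
Aarav is living and takes 1/9.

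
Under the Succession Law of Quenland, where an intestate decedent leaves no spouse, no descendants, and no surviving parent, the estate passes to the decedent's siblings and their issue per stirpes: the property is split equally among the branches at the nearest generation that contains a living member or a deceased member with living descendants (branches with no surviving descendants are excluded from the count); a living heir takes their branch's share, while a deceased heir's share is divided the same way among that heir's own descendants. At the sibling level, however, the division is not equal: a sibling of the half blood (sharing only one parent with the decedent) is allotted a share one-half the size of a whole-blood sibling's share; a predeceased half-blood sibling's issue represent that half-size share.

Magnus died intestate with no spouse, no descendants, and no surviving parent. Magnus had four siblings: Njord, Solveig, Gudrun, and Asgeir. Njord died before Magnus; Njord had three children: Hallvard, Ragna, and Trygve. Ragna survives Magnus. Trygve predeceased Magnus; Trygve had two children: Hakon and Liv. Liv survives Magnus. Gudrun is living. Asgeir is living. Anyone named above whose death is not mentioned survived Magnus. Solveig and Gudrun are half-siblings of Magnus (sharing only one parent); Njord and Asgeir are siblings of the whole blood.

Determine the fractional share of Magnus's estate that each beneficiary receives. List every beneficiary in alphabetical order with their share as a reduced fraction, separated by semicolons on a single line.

No spouse, descendants, or parent survives, so the estate passes to Magnus's siblings per stirpes.
Half-blood siblings count for one-half the weight of whole-blood siblings at the initial division.
Dividing 1 in proportion to weights (total weight 3): Njord (weight 1) → 1/3; Solveig (weight 1/2) → 1/6; Gudrun (weight 1/2) → 1/6; Asgeir (weight 1) → 1/3.
Njord predeceased; the 1/3 allotted to Njord's branch passes to Njord's issue by representation.
The 1/3 is divided into 3 equal shares of 1/9 among Hallvard, Ragna, Trygve.
Hallvard is living and takes 1/9.
Ragna is living and takes 1/9.
Trygve predeceased; the 1/9 allotted to Trygve's branch passes to Trygve's issue by representation.
The 1/9 is divided into 2 equal shares of 1/18 among Hakon, Liv.
Hakon is living and takes 1/18.
Liv is living and takes 1/18.
Solveig is living and takes 1/6.
Gudrun is living and takes 1/6.
Asgeir is living and takes 1/3.

Asgeir 1/3; Gudrun 1/6; Hakon 1/18; Hallvard 1/9; Liv 1/18; Ragna 1/9; Solveig 1/6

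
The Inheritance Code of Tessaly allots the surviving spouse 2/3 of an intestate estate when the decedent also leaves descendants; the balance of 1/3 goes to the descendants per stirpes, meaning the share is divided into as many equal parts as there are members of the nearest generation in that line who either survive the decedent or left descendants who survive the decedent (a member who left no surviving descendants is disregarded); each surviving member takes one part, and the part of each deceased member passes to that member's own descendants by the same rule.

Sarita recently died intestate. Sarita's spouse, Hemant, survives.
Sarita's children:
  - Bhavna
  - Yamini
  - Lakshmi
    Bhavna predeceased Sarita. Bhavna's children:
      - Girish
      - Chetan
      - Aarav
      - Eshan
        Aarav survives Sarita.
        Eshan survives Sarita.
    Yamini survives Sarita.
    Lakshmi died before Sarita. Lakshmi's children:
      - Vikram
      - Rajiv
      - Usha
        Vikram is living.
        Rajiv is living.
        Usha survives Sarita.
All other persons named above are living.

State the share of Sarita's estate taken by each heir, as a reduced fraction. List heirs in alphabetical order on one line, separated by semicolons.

Hemant, as surviving spouse, takes 2/3.
The remaining 1/3 passes to Sarita's descendants per stirpes.
The 1/3 is divided into 3 equal shares of 1/9 among Bhavna, Yamini, Lakshmi.
Bhavna predeceased; the 1/9 allotted to Bhavna's branch passes to Bhavna's issue by representation.
The 1/9 is divided into 4 equal shares of 1/36 among Girish, Chetan, Aarav, Eshan.
Girish is living and takes 1/36.
Chetan is living and takes 1/36.
Aarav is living and takes 1/36.
Eshan is living and takes 1/36.
Yamini is living and takes 1/9.
Lakshmi predeceased; the 1/9 allotted to Lakshmi's branch passes to Lakshmi's issue by representation.
The 1/9 is divided into 3 equal shares of 1/27 among Vikram, Rajiv, Usha.
Vikram is living and takes 1/27.
Rajiv is living and takes 1/27.
Usha is living and takes 1/27.

Aarav 1/36; Chetan 1/36; Eshan 1/36; Girish 1/36; Hemant 2/3; Rajiv 1/27; Usha 1/27; Vikram 1/27; Yamini 1/9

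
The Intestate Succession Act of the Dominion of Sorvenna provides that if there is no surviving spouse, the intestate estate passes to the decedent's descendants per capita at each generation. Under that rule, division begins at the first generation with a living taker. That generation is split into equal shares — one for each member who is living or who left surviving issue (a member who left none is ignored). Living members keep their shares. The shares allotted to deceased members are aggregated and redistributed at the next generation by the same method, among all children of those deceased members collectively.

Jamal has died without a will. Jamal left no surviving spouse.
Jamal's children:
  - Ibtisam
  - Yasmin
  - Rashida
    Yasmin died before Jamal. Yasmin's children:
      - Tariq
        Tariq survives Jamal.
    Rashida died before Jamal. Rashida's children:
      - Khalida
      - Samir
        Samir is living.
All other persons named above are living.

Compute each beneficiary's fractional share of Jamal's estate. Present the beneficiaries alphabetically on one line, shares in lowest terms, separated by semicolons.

Ibtisam 1/3; Khalida 2/9; Samir 2/9; Tariq 2/9

There is no surviving spouse, so the entire estate passes to Jamal's descendants per capita at each generation.
At generation 1 (Ibtisam, Yasmin, Rashida) there are 3 shares of (1)/3 = 1/3 each.
Living: Ibtisam — each takes 1/3.
Deceased: Yasmin and Rashida. Their combined 2/3 is pooled and carried to generation 2.
At generation 2 (Tariq, Khalida, Samir) there are 3 shares of (2/3)/3 = 2/9 each.
Living: Tariq, Khalida, and Samir — each takes 2/9.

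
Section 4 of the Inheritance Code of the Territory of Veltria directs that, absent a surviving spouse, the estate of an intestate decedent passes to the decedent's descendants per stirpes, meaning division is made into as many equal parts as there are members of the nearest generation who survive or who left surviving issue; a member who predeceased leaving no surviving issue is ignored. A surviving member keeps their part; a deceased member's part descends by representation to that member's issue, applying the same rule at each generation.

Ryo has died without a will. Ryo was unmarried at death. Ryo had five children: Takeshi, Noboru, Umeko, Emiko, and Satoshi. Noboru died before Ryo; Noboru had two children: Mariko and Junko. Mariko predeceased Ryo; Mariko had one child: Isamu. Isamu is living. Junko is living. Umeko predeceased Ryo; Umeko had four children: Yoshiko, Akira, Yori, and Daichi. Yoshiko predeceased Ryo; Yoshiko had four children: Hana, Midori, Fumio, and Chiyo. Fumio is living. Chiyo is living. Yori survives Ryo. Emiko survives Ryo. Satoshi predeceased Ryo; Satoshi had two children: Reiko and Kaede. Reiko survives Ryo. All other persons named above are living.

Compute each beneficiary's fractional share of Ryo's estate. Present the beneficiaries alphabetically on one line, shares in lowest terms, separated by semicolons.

There is no surviving spouse, so the entire estate passes to Ryo's descendants per stirpes.
The estate is divided into 5 equal shares of 1/5 among Takeshi, Noboru, Umeko, Emiko, Satoshi.
Takeshi is living and takes 1/5.
Noboru predeceased; the 1/5 allotted to Noboru's branch passes to Noboru's issue by representation.
The 1/5 is divided into 2 equal shares of 1/10 among Mariko, Junko.
Mariko predeceased; the 1/10 allotted to Mariko's branch passes to Mariko's issue by representation.
Isamu is the sole taker at this level and receives the full 1/10.
Junko is living and takes 1/10.
Umeko predeceased; the 1/5 allotted to Umeko's branch passes to Umeko's issue by representation.
The 1/5 is divided into 4 equal shares of 1/20 among Yoshiko, Akira, Yori, Daichi.
Yoshiko predeceased; the 1/20 allotted to Yoshiko's branch passes to Yoshiko's issue by representation.
The 1/20 is divided into 4 equal shares of 1/80 among Hana, Midori, Fumio, Chiyo.
Hana is living and takes 1/80.
Midori is living and takes 1/80.
Fumio is living and takes 1/80.
Chiyo is living and takes 1/80.
Akira is living and takes 1/20.
Yori is living and takes 1/20.
Daichi is living and takes 1/20.
Emiko is living and takes 1/5.
Satoshi predeceased; the 1/5 allotted to Satoshi's branch passes to Satoshi's issue by representation.
The 1/5 is divided into 2 equal shares of 1/10 among Reiko, Kaede.
Reiko is living and takes 1/10.
Kaede is living and takes 1/10.

Akira 1/20; Chiyo 1/80; Daichi 1/20; Emiko 1/5; Fumio 1/80; Hana 1/80; Isamu 1/10; Junko 1/10; Kaede 1/10; Midori 1/80; Reiko 1/10; Takeshi 1/5; Yori 1/20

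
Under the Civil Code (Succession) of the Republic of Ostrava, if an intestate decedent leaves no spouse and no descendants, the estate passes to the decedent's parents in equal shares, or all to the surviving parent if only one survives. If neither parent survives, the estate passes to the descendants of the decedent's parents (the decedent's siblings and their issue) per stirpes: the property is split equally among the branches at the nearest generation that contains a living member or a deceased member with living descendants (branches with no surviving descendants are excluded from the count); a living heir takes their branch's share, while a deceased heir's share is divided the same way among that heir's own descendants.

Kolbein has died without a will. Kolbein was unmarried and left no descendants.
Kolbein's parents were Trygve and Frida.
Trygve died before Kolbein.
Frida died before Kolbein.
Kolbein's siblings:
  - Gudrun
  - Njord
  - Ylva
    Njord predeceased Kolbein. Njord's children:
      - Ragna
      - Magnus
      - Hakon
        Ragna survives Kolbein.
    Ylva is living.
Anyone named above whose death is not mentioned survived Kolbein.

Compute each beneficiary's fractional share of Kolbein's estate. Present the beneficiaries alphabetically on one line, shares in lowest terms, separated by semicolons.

Gudrun 1/3; Hakon 1/9; Magnus 1/9; Ragna 1/9; Ylva 1/3

Neither parent survives and there are no descendants, so the estate passes to Kolbein's siblings and their issue per stirpes.
The estate is divided into 3 equal shares of 1/3 among Gudrun, Njord, Ylva.
Gudrun is living and takes 1/3.
Njord predeceased; the 1/3 allotted to Njord's branch passes to Njord's issue by representation.
The 1/3 is divided into 3 equal shares of 1/9 among Ragna, Magnus, Hakon.
Ragna is living and takes 1/9.
Magnus is living and takes 1/9.
Hakon is living and takes 1/9.
Ylva is living and takes 1/3.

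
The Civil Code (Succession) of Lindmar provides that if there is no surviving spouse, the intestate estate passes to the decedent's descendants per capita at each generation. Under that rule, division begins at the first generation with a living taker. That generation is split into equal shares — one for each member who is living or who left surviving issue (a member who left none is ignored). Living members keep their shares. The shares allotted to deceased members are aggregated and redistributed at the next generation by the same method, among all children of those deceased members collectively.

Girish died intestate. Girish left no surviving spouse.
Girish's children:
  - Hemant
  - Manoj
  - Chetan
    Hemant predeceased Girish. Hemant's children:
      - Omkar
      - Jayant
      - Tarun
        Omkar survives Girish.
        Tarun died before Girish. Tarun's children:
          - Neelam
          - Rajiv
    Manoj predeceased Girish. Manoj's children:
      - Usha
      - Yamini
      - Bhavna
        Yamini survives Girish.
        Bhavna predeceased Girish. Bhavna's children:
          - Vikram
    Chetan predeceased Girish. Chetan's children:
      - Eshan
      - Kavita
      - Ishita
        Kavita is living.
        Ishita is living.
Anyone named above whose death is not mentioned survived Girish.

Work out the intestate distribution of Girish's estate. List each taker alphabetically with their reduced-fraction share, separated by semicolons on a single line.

There is no surviving spouse, so the entire estate passes to Girish's descendants per capita at each generation.
No one at generation 1 (Hemant, Manoj, Chetan) is living; moving to the next generation.
At generation 2 (Omkar, Jayant, Tarun, Usha, Yamini, Bhavna, Eshan, Kavita, Ishita) there are 9 shares of (1)/9 = 1/9 each.
Living: Omkar, Jayant, Usha, Yamini, Eshan, Kavita, and Ishita — each takes 1/9.
Deceased: Tarun and Bhavna. Their combined 2/9 is pooled and carried to generation 3.
At generation 3 (Neelam, Rajiv, Vikram) there are 3 shares of (2/9)/3 = 2/27 each.
Living: Neelam, Rajiv, and Vikram — each takes 2/27.

Eshan 1/9; Ishita 1/9; Jayant 1/9; Kavita 1/9; Neelam 2/27; Omkar 1/9; Rajiv 2/27; Usha 1/9; Vikram 2/27; Yamini 1/9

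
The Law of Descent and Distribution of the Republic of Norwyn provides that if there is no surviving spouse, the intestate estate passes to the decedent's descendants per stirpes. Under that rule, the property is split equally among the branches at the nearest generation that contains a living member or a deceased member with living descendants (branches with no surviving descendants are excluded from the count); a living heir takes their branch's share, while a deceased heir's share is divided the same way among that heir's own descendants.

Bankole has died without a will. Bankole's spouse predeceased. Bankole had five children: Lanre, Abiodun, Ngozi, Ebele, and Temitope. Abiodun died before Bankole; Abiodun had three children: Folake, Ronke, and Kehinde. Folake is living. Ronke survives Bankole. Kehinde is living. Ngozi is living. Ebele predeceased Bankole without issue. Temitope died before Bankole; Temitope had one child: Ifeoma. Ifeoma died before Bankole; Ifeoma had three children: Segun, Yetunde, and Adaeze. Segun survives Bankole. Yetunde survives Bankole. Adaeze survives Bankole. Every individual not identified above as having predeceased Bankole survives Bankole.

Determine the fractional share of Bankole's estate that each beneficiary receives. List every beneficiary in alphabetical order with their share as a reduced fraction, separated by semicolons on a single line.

There is no surviving spouse, so the entire estate passes to Bankole's descendants per stirpes.
Ebele left no surviving issue, so that branch lapses and is disregarded.
The estate is divided into 4 equal shares of 1/4 among Lanre, Abiodun, Ngozi, Temitope.
Lanre is living and takes 1/4.
Abiodun predeceased; the 1/4 allotted to Abiodun's branch passes to Abiodun's issue by representation.
The 1/4 is divided into 3 equal shares of 1/12 among Folake, Ronke, Kehinde.
Folake is living and takes 1/12.
Ronke is living and takes 1/12.
Kehinde is living and takes 1/12.
Ngozi is living and takes 1/4.
Temitope predeceased; the 1/4 allotted to Temitope's branch passes to Temitope's issue by representation.
Ifeoma's line is the sole branch at this level, so the full 1/4 passes to Ifeoma's issue by representation.
The 1/4 is divided into 3 equal shares of 1/12 among Segun, Yetunde, Adaeze.
Segun is living and takes 1/12.
Yetunde is living and takes 1/12.
Adaeze is living and takes 1/12.

Adaeze 1/12; Folake 1/12; Kehinde 1/12; Lanre 1/4; Ngozi 1/4; Ronke 1/12; Segun 1/12; Yetunde 1/12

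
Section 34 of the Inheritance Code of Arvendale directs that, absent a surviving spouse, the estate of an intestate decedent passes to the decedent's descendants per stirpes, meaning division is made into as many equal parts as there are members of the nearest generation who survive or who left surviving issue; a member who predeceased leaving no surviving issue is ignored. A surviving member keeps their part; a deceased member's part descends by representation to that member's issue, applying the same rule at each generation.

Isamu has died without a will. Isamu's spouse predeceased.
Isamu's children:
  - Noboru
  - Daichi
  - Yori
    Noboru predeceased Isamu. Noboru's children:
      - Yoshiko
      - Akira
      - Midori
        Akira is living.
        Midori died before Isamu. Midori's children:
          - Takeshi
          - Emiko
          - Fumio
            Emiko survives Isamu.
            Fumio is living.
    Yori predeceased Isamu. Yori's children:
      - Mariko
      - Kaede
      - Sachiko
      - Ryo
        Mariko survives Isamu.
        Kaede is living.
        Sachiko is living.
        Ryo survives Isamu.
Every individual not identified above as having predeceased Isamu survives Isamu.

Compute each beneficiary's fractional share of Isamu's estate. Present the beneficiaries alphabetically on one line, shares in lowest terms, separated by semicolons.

There is no surviving spouse, so the entire estate passes to Isamu's descendants per stirpes.
The estate is divided into 3 equal shares of 1/3 among Noboru, Daichi, Yori.
Noboru predeceased; the 1/3 allotted to Noboru's branch passes to Noboru's issue by representation.
The 1/3 is divided into 3 equal shares of 1/9 among Yoshiko, Akira, Midori.
Yoshiko is living and takes 1/9.
Akira is living and takes 1/9.
Midori predeceased; the 1/9 allotted to Midori's branch passes to Midori's issue by representation.
The 1/9 is divided into 3 equal shares of 1/27 among Takeshi, Emiko, Fumio.
Takeshi is living and takes 1/27.
Emiko is living and takes 1/27.
Fumio is living and takes 1/27.
Daichi is living and takes 1/3.
Yori predeceased; the 1/3 allotted to Yori's branch passes to Yori's issue by representation.
The 1/3 is divided into 4 equal shares of 1/12 among Mariko, Kaede, Sachiko, Ryo.
Mariko is living and takes 1/12.
Kaede is living and takes 1/12.
Sachiko is living and takes 1/12.
Ryo is living and takes 1/12.

Akira 1/9; Daichi 1/3; Emiko 1/27; Fumio 1/27; Kaede 1/12; Mariko 1/12; Ryo 1/12; Sachiko 1/12; Takeshi 1/27; Yoshiko 1/9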